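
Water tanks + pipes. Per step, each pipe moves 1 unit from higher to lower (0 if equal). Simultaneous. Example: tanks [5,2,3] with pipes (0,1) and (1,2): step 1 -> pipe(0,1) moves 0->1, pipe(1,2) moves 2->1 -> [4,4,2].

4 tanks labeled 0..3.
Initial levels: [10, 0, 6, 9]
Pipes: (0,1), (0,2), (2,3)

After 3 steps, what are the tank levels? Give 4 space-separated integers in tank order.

Step 1: flows [0->1,0->2,3->2] -> levels [8 1 8 8]
Step 2: flows [0->1,0=2,2=3] -> levels [7 2 8 8]
Step 3: flows [0->1,2->0,2=3] -> levels [7 3 7 8]

Answer: 7 3 7 8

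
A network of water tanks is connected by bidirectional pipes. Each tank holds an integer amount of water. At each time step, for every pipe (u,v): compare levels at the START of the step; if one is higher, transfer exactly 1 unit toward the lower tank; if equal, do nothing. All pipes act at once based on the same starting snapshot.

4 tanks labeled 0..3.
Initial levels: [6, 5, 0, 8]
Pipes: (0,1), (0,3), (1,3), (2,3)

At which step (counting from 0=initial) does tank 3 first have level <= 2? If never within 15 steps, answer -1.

Answer: -1

Derivation:
Step 1: flows [0->1,3->0,3->1,3->2] -> levels [6 7 1 5]
Step 2: flows [1->0,0->3,1->3,3->2] -> levels [6 5 2 6]
Step 3: flows [0->1,0=3,3->1,3->2] -> levels [5 7 3 4]
Step 4: flows [1->0,0->3,1->3,3->2] -> levels [5 5 4 5]
Step 5: flows [0=1,0=3,1=3,3->2] -> levels [5 5 5 4]
Step 6: flows [0=1,0->3,1->3,2->3] -> levels [4 4 4 7]
Step 7: flows [0=1,3->0,3->1,3->2] -> levels [5 5 5 4]
  -> period-2 cycle (repeats step 5); tank 3 never drops to <=2
Tank 3 never reaches <=2 within 15 steps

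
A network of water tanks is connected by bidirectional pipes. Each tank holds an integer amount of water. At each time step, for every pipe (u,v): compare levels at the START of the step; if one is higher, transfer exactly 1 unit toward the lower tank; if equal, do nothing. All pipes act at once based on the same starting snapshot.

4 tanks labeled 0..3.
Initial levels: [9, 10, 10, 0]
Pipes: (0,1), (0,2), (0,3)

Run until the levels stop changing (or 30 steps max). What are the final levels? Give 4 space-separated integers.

Answer: 5 8 8 8

Derivation:
Step 1: flows [1->0,2->0,0->3] -> levels [10 9 9 1]
Step 2: flows [0->1,0->2,0->3] -> levels [7 10 10 2]
Step 3: flows [1->0,2->0,0->3] -> levels [8 9 9 3]
Step 4: flows [1->0,2->0,0->3] -> levels [9 8 8 4]
Step 5: flows [0->1,0->2,0->3] -> levels [6 9 9 5]
Step 6: flows [1->0,2->0,0->3] -> levels [7 8 8 6]
Step 7: flows [1->0,2->0,0->3] -> levels [8 7 7 7]
Step 8: flows [0->1,0->2,0->3] -> levels [5 8 8 8]
Step 9: flows [1->0,2->0,3->0] -> levels [8 7 7 7]
  -> period-2 cycle: step 9 state = step 7 state; never stabilizes
  -> state at step 30: (30-7) mod 2 = 1, same as step 8 -> [5 8 8 8]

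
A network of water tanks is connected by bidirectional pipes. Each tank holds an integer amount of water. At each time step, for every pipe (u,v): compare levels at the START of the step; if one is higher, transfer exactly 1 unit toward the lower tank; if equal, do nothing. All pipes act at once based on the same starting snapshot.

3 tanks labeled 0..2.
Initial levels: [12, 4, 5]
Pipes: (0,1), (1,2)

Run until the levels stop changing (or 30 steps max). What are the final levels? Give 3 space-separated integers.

Step 1: flows [0->1,2->1] -> levels [11 6 4]
Step 2: flows [0->1,1->2] -> levels [10 6 5]
Step 3: flows [0->1,1->2] -> levels [9 6 6]
Step 4: flows [0->1,1=2] -> levels [8 7 6]
Step 5: flows [0->1,1->2] -> levels [7 7 7]
Step 6: flows [0=1,1=2] -> levels [7 7 7]
  -> stable (no change)

Answer: 7 7 7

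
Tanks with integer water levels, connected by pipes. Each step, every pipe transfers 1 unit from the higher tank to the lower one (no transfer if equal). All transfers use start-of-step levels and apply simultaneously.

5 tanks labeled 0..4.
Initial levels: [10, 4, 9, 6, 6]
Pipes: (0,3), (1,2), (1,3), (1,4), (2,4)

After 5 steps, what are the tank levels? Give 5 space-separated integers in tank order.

Answer: 8 8 6 7 6

Derivation:
Step 1: flows [0->3,2->1,3->1,4->1,2->4] -> levels [9 7 7 6 6]
Step 2: flows [0->3,1=2,1->3,1->4,2->4] -> levels [8 5 6 8 8]
Step 3: flows [0=3,2->1,3->1,4->1,4->2] -> levels [8 8 6 7 6]
Step 4: flows [0->3,1->2,1->3,1->4,2=4] -> levels [7 5 7 9 7]
Step 5: flows [3->0,2->1,3->1,4->1,2=4] -> levels [8 8 6 7 6]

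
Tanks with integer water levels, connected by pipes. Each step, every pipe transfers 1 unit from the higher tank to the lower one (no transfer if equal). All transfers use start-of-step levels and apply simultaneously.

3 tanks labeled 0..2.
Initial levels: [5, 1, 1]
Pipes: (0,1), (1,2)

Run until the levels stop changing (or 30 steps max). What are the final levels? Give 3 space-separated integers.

Answer: 3 1 3

Derivation:
Step 1: flows [0->1,1=2] -> levels [4 2 1]
Step 2: flows [0->1,1->2] -> levels [3 2 2]
Step 3: flows [0->1,1=2] -> levels [2 3 2]
Step 4: flows [1->0,1->2] -> levels [3 1 3]
Step 5: flows [0->1,2->1] -> levels [2 3 2]
  -> period-2 cycle: step 5 state = step 3 state; never stabilizes
  -> state at step 30: (30-3) mod 2 = 1, same as step 4 -> [3 1 3]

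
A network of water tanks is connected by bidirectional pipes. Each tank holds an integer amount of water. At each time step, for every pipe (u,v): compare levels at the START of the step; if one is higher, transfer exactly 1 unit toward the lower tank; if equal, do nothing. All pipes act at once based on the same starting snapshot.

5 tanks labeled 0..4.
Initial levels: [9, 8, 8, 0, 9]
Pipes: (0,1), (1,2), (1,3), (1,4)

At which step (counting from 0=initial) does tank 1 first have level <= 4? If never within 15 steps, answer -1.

Step 1: flows [0->1,1=2,1->3,4->1] -> levels [8 9 8 1 8]
Step 2: flows [1->0,1->2,1->3,1->4] -> levels [9 5 9 2 9]
Step 3: flows [0->1,2->1,1->3,4->1] -> levels [8 7 8 3 8]
Step 4: flows [0->1,2->1,1->3,4->1] -> levels [7 9 7 4 7]
Step 5: flows [1->0,1->2,1->3,1->4] -> levels [8 5 8 5 8]
Step 6: flows [0->1,2->1,1=3,4->1] -> levels [7 8 7 5 7]
Step 7: flows [1->0,1->2,1->3,1->4] -> levels [8 4 8 6 8]
Tank 1 first reaches <=4 at step 7

Answer: 7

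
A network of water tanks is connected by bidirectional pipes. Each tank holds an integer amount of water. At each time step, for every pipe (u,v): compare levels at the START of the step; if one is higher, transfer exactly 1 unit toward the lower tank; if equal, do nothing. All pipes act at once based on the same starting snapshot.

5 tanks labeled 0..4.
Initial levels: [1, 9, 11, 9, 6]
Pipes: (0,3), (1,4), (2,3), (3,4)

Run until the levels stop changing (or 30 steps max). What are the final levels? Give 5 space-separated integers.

Step 1: flows [3->0,1->4,2->3,3->4] -> levels [2 8 10 8 8]
Step 2: flows [3->0,1=4,2->3,3=4] -> levels [3 8 9 8 8]
Step 3: flows [3->0,1=4,2->3,3=4] -> levels [4 8 8 8 8]
Step 4: flows [3->0,1=4,2=3,3=4] -> levels [5 8 8 7 8]
Step 5: flows [3->0,1=4,2->3,4->3] -> levels [6 8 7 8 7]
Step 6: flows [3->0,1->4,3->2,3->4] -> levels [7 7 8 5 9]
Step 7: flows [0->3,4->1,2->3,4->3] -> levels [6 8 7 8 7]
  -> period-2 cycle: step 7 state = step 5 state; never stabilizes
  -> state at step 30: (30-5) mod 2 = 1, same as step 6 -> [7 7 8 5 9]

Answer: 7 7 8 5 9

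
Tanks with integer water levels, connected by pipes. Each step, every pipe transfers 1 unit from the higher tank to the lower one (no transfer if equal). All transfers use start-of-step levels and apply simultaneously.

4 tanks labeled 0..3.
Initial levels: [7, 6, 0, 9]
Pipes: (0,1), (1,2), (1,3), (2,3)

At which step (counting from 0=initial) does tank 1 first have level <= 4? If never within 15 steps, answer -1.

Answer: 6

Derivation:
Step 1: flows [0->1,1->2,3->1,3->2] -> levels [6 7 2 7]
Step 2: flows [1->0,1->2,1=3,3->2] -> levels [7 5 4 6]
Step 3: flows [0->1,1->2,3->1,3->2] -> levels [6 6 6 4]
Step 4: flows [0=1,1=2,1->3,2->3] -> levels [6 5 5 6]
Step 5: flows [0->1,1=2,3->1,3->2] -> levels [5 7 6 4]
Step 6: flows [1->0,1->2,1->3,2->3] -> levels [6 4 6 6]
Tank 1 first reaches <=4 at step 6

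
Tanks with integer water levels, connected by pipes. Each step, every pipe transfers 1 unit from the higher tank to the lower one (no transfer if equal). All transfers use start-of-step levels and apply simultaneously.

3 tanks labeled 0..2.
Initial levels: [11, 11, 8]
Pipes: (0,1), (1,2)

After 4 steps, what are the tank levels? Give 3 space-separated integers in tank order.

Step 1: flows [0=1,1->2] -> levels [11 10 9]
Step 2: flows [0->1,1->2] -> levels [10 10 10]
Step 3: flows [0=1,1=2] -> levels [10 10 10]
  -> stable; steps 4..4 unchanged -> [10 10 10]

Answer: 10 10 10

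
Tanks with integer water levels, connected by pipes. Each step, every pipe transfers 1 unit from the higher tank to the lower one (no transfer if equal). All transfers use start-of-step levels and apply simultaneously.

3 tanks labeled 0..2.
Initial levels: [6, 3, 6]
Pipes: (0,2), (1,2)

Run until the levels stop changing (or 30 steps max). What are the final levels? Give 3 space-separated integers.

Answer: 5 5 5

Derivation:
Step 1: flows [0=2,2->1] -> levels [6 4 5]
Step 2: flows [0->2,2->1] -> levels [5 5 5]
Step 3: flows [0=2,1=2] -> levels [5 5 5]
  -> stable (no change)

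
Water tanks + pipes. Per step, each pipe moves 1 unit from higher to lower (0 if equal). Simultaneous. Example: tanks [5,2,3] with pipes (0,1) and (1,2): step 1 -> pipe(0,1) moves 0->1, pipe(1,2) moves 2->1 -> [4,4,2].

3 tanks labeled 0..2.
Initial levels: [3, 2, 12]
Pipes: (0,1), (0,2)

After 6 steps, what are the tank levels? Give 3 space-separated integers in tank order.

Step 1: flows [0->1,2->0] -> levels [3 3 11]
Step 2: flows [0=1,2->0] -> levels [4 3 10]
Step 3: flows [0->1,2->0] -> levels [4 4 9]
Step 4: flows [0=1,2->0] -> levels [5 4 8]
Step 5: flows [0->1,2->0] -> levels [5 5 7]
Step 6: flows [0=1,2->0] -> levels [6 5 6]

Answer: 6 5 6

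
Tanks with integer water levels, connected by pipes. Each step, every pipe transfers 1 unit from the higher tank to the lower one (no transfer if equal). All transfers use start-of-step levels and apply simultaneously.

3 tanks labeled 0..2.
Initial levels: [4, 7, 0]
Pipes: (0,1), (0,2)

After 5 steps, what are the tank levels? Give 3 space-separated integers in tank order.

Step 1: flows [1->0,0->2] -> levels [4 6 1]
Step 2: flows [1->0,0->2] -> levels [4 5 2]
Step 3: flows [1->0,0->2] -> levels [4 4 3]
Step 4: flows [0=1,0->2] -> levels [3 4 4]
Step 5: flows [1->0,2->0] -> levels [5 3 3]

Answer: 5 3 3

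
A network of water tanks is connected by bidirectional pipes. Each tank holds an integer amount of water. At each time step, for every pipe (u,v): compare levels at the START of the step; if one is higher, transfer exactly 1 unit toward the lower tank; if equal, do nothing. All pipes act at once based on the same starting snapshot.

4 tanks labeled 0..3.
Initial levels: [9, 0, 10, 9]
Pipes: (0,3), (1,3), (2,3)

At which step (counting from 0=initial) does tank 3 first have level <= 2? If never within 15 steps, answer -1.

Answer: -1

Derivation:
Step 1: flows [0=3,3->1,2->3] -> levels [9 1 9 9]
Step 2: flows [0=3,3->1,2=3] -> levels [9 2 9 8]
Step 3: flows [0->3,3->1,2->3] -> levels [8 3 8 9]
Step 4: flows [3->0,3->1,3->2] -> levels [9 4 9 6]
Step 5: flows [0->3,3->1,2->3] -> levels [8 5 8 7]
Step 6: flows [0->3,3->1,2->3] -> levels [7 6 7 8]
Step 7: flows [3->0,3->1,3->2] -> levels [8 7 8 5]
Step 8: flows [0->3,1->3,2->3] -> levels [7 6 7 8]
  -> period-2 cycle (repeats step 6); tank 3 never drops to <=2
Tank 3 never reaches <=2 within 15 steps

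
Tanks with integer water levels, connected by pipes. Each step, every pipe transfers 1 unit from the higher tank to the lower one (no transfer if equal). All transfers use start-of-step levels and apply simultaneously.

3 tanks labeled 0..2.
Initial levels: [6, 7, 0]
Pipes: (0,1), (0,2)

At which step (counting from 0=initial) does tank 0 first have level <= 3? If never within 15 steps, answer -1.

Answer: 6

Derivation:
Step 1: flows [1->0,0->2] -> levels [6 6 1]
Step 2: flows [0=1,0->2] -> levels [5 6 2]
Step 3: flows [1->0,0->2] -> levels [5 5 3]
Step 4: flows [0=1,0->2] -> levels [4 5 4]
Step 5: flows [1->0,0=2] -> levels [5 4 4]
Step 6: flows [0->1,0->2] -> levels [3 5 5]
Tank 0 first reaches <=3 at step 6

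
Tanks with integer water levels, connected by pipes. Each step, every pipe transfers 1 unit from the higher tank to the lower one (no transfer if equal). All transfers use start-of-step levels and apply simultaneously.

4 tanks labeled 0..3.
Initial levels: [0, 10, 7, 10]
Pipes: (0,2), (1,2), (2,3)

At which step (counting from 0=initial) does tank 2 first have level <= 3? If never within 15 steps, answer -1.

Step 1: flows [2->0,1->2,3->2] -> levels [1 9 8 9]
Step 2: flows [2->0,1->2,3->2] -> levels [2 8 9 8]
Step 3: flows [2->0,2->1,2->3] -> levels [3 9 6 9]
Step 4: flows [2->0,1->2,3->2] -> levels [4 8 7 8]
Step 5: flows [2->0,1->2,3->2] -> levels [5 7 8 7]
Step 6: flows [2->0,2->1,2->3] -> levels [6 8 5 8]
Step 7: flows [0->2,1->2,3->2] -> levels [5 7 8 7]
  -> period-2 cycle (repeats step 5); tank 2 never drops to <=3
Tank 2 never reaches <=3 within 15 steps

Answer: -1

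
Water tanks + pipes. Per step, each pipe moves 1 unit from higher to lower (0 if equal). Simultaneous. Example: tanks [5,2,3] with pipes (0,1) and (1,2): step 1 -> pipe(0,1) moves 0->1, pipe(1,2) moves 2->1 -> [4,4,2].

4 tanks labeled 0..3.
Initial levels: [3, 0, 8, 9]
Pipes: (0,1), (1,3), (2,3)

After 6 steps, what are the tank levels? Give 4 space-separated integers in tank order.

Answer: 4 5 6 5

Derivation:
Step 1: flows [0->1,3->1,3->2] -> levels [2 2 9 7]
Step 2: flows [0=1,3->1,2->3] -> levels [2 3 8 7]
Step 3: flows [1->0,3->1,2->3] -> levels [3 3 7 7]
Step 4: flows [0=1,3->1,2=3] -> levels [3 4 7 6]
Step 5: flows [1->0,3->1,2->3] -> levels [4 4 6 6]
Step 6: flows [0=1,3->1,2=3] -> levels [4 5 6 5]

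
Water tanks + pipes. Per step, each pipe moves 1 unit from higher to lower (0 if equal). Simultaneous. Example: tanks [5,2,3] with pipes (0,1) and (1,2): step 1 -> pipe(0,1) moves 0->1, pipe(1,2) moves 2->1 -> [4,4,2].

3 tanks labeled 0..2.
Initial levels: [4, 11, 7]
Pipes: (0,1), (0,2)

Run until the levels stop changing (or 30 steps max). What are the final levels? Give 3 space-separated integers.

Step 1: flows [1->0,2->0] -> levels [6 10 6]
Step 2: flows [1->0,0=2] -> levels [7 9 6]
Step 3: flows [1->0,0->2] -> levels [7 8 7]
Step 4: flows [1->0,0=2] -> levels [8 7 7]
Step 5: flows [0->1,0->2] -> levels [6 8 8]
Step 6: flows [1->0,2->0] -> levels [8 7 7]
  -> period-2 cycle: step 6 state = step 4 state; never stabilizes
  -> state at step 30: (30-4) mod 2 = 0, same as step 4 -> [8 7 7]

Answer: 8 7 7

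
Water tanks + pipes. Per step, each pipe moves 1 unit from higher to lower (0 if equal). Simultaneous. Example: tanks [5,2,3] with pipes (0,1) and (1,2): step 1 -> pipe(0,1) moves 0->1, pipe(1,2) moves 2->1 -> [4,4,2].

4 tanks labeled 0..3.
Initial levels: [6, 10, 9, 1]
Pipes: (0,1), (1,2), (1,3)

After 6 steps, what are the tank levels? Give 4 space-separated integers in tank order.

Answer: 6 8 6 6

Derivation:
Step 1: flows [1->0,1->2,1->3] -> levels [7 7 10 2]
Step 2: flows [0=1,2->1,1->3] -> levels [7 7 9 3]
Step 3: flows [0=1,2->1,1->3] -> levels [7 7 8 4]
Step 4: flows [0=1,2->1,1->3] -> levels [7 7 7 5]
Step 5: flows [0=1,1=2,1->3] -> levels [7 6 7 6]
Step 6: flows [0->1,2->1,1=3] -> levels [6 8 6 6]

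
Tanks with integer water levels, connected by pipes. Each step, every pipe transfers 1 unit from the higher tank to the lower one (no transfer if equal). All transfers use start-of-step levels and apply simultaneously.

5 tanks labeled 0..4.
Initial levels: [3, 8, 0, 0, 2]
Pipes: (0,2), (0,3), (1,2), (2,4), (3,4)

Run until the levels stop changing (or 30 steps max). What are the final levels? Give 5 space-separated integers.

Step 1: flows [0->2,0->3,1->2,4->2,4->3] -> levels [1 7 3 2 0]
Step 2: flows [2->0,3->0,1->2,2->4,3->4] -> levels [3 6 2 0 2]
Step 3: flows [0->2,0->3,1->2,2=4,4->3] -> levels [1 5 4 2 1]
Step 4: flows [2->0,3->0,1->2,2->4,3->4] -> levels [3 4 3 0 3]
Step 5: flows [0=2,0->3,1->2,2=4,4->3] -> levels [2 3 4 2 2]
Step 6: flows [2->0,0=3,2->1,2->4,3=4] -> levels [3 4 1 2 3]
Step 7: flows [0->2,0->3,1->2,4->2,4->3] -> levels [1 3 4 4 1]
Step 8: flows [2->0,3->0,2->1,2->4,3->4] -> levels [3 4 1 2 3]
  -> period-2 cycle: step 8 state = step 6 state; never stabilizes
  -> state at step 30: (30-6) mod 2 = 0, same as step 6 -> [3 4 1 2 3]

Answer: 3 4 1 2 3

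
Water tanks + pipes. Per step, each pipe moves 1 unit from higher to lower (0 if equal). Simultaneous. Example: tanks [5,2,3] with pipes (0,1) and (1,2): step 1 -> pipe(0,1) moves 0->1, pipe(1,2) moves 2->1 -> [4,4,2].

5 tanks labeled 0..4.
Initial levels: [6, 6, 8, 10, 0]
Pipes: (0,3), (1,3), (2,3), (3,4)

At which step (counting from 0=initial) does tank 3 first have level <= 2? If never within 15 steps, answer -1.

Answer: -1

Derivation:
Step 1: flows [3->0,3->1,3->2,3->4] -> levels [7 7 9 6 1]
Step 2: flows [0->3,1->3,2->3,3->4] -> levels [6 6 8 8 2]
Step 3: flows [3->0,3->1,2=3,3->4] -> levels [7 7 8 5 3]
Step 4: flows [0->3,1->3,2->3,3->4] -> levels [6 6 7 7 4]
Step 5: flows [3->0,3->1,2=3,3->4] -> levels [7 7 7 4 5]
Step 6: flows [0->3,1->3,2->3,4->3] -> levels [6 6 6 8 4]
Step 7: flows [3->0,3->1,3->2,3->4] -> levels [7 7 7 4 5]
  -> period-2 cycle (repeats step 5); tank 3 never drops to <=2
Tank 3 never reaches <=2 within 15 steps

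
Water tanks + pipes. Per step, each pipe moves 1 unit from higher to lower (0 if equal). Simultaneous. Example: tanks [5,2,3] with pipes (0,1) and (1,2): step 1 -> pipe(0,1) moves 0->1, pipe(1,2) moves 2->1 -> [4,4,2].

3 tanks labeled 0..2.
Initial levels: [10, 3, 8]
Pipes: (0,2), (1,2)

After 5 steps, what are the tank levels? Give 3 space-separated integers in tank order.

Answer: 7 7 7

Derivation:
Step 1: flows [0->2,2->1] -> levels [9 4 8]
Step 2: flows [0->2,2->1] -> levels [8 5 8]
Step 3: flows [0=2,2->1] -> levels [8 6 7]
Step 4: flows [0->2,2->1] -> levels [7 7 7]
Step 5: flows [0=2,1=2] -> levels [7 7 7]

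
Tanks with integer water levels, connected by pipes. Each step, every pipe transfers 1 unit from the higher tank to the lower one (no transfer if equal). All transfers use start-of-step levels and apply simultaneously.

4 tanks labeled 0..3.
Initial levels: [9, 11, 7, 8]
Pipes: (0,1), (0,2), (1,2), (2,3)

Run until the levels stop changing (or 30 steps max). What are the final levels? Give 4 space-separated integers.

Step 1: flows [1->0,0->2,1->2,3->2] -> levels [9 9 10 7]
Step 2: flows [0=1,2->0,2->1,2->3] -> levels [10 10 7 8]
Step 3: flows [0=1,0->2,1->2,3->2] -> levels [9 9 10 7]
  -> period-2 cycle: step 3 state = step 1 state; never stabilizes
  -> state at step 30: (30-1) mod 2 = 1, same as step 2 -> [10 10 7 8]

Answer: 10 10 7 8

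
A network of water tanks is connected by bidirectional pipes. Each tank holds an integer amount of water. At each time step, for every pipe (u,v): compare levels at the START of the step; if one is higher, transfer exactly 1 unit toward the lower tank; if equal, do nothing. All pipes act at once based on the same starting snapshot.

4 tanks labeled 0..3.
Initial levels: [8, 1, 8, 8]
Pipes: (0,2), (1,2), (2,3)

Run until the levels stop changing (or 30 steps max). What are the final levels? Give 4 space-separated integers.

Step 1: flows [0=2,2->1,2=3] -> levels [8 2 7 8]
Step 2: flows [0->2,2->1,3->2] -> levels [7 3 8 7]
Step 3: flows [2->0,2->1,2->3] -> levels [8 4 5 8]
Step 4: flows [0->2,2->1,3->2] -> levels [7 5 6 7]
Step 5: flows [0->2,2->1,3->2] -> levels [6 6 7 6]
Step 6: flows [2->0,2->1,2->3] -> levels [7 7 4 7]
Step 7: flows [0->2,1->2,3->2] -> levels [6 6 7 6]
  -> period-2 cycle: step 7 state = step 5 state; never stabilizes
  -> state at step 30: (30-5) mod 2 = 1, same as step 6 -> [7 7 4 7]

Answer: 7 7 4 7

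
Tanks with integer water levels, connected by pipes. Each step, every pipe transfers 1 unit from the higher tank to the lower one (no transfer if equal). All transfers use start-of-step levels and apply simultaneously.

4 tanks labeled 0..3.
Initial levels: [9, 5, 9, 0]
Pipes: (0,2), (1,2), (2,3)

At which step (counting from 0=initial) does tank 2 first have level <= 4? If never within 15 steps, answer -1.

Answer: -1

Derivation:
Step 1: flows [0=2,2->1,2->3] -> levels [9 6 7 1]
Step 2: flows [0->2,2->1,2->3] -> levels [8 7 6 2]
Step 3: flows [0->2,1->2,2->3] -> levels [7 6 7 3]
Step 4: flows [0=2,2->1,2->3] -> levels [7 7 5 4]
Step 5: flows [0->2,1->2,2->3] -> levels [6 6 6 5]
Step 6: flows [0=2,1=2,2->3] -> levels [6 6 5 6]
Step 7: flows [0->2,1->2,3->2] -> levels [5 5 8 5]
Step 8: flows [2->0,2->1,2->3] -> levels [6 6 5 6]
  -> period-2 cycle (repeats step 6); tank 2 never drops to <=4
Tank 2 never reaches <=4 within 15 steps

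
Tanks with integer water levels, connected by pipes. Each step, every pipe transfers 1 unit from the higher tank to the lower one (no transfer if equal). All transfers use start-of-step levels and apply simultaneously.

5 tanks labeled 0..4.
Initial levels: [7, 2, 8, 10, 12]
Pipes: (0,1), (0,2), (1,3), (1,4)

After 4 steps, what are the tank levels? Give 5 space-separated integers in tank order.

Answer: 7 9 7 8 8

Derivation:
Step 1: flows [0->1,2->0,3->1,4->1] -> levels [7 5 7 9 11]
Step 2: flows [0->1,0=2,3->1,4->1] -> levels [6 8 7 8 10]
Step 3: flows [1->0,2->0,1=3,4->1] -> levels [8 8 6 8 9]
Step 4: flows [0=1,0->2,1=3,4->1] -> levels [7 9 7 8 8]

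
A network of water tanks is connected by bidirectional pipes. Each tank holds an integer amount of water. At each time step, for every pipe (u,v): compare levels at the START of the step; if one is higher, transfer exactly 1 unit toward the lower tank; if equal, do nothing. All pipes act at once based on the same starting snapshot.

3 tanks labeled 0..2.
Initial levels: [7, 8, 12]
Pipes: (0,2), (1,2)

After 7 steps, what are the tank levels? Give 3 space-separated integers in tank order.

Step 1: flows [2->0,2->1] -> levels [8 9 10]
Step 2: flows [2->0,2->1] -> levels [9 10 8]
Step 3: flows [0->2,1->2] -> levels [8 9 10]
  -> period-2 cycle: step 3 state = step 1 state
  -> state at step 7: (7-1) mod 2 = 0, same as step 1 -> [8 9 10]

Answer: 8 9 10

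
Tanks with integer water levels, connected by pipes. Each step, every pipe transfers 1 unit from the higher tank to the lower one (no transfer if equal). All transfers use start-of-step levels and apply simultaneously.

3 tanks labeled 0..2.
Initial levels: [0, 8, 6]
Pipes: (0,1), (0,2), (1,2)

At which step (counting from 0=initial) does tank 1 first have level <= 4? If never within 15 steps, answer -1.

Answer: 3

Derivation:
Step 1: flows [1->0,2->0,1->2] -> levels [2 6 6]
Step 2: flows [1->0,2->0,1=2] -> levels [4 5 5]
Step 3: flows [1->0,2->0,1=2] -> levels [6 4 4]
Tank 1 first reaches <=4 at step 3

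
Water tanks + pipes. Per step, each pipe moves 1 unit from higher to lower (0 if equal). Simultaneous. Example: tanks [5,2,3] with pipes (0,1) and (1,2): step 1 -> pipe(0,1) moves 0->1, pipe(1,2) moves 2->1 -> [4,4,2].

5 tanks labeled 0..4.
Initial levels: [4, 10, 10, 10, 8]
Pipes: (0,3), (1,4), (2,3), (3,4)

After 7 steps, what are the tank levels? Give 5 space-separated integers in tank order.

Step 1: flows [3->0,1->4,2=3,3->4] -> levels [5 9 10 8 10]
Step 2: flows [3->0,4->1,2->3,4->3] -> levels [6 10 9 9 8]
Step 3: flows [3->0,1->4,2=3,3->4] -> levels [7 9 9 7 10]
Step 4: flows [0=3,4->1,2->3,4->3] -> levels [7 10 8 9 8]
Step 5: flows [3->0,1->4,3->2,3->4] -> levels [8 9 9 6 10]
Step 6: flows [0->3,4->1,2->3,4->3] -> levels [7 10 8 9 8]
  -> period-2 cycle: step 6 state = step 4 state
  -> state at step 7: (7-4) mod 2 = 1, same as step 5 -> [8 9 9 6 10]

Answer: 8 9 9 6 10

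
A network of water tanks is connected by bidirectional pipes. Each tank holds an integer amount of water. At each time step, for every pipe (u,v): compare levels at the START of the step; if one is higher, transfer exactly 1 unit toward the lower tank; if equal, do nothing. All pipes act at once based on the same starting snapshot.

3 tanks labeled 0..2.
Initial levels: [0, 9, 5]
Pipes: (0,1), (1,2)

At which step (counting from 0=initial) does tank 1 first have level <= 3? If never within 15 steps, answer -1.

Step 1: flows [1->0,1->2] -> levels [1 7 6]
Step 2: flows [1->0,1->2] -> levels [2 5 7]
Step 3: flows [1->0,2->1] -> levels [3 5 6]
Step 4: flows [1->0,2->1] -> levels [4 5 5]
Step 5: flows [1->0,1=2] -> levels [5 4 5]
Step 6: flows [0->1,2->1] -> levels [4 6 4]
Step 7: flows [1->0,1->2] -> levels [5 4 5]
  -> period-2 cycle (repeats step 5); tank 1 never drops to <=3
Tank 1 never reaches <=3 within 15 steps

Answer: -1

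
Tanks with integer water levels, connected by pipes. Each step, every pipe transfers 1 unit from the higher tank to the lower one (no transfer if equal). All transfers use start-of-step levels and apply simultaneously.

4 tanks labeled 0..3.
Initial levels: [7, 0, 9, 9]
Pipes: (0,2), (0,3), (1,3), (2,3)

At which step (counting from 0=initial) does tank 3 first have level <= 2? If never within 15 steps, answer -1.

Step 1: flows [2->0,3->0,3->1,2=3] -> levels [9 1 8 7]
Step 2: flows [0->2,0->3,3->1,2->3] -> levels [7 2 8 8]
Step 3: flows [2->0,3->0,3->1,2=3] -> levels [9 3 7 6]
Step 4: flows [0->2,0->3,3->1,2->3] -> levels [7 4 7 7]
Step 5: flows [0=2,0=3,3->1,2=3] -> levels [7 5 7 6]
Step 6: flows [0=2,0->3,3->1,2->3] -> levels [6 6 6 7]
Step 7: flows [0=2,3->0,3->1,3->2] -> levels [7 7 7 4]
Step 8: flows [0=2,0->3,1->3,2->3] -> levels [6 6 6 7]
  -> period-2 cycle (repeats step 6); tank 3 never drops to <=2
Tank 3 never reaches <=2 within 15 steps

Answer: -1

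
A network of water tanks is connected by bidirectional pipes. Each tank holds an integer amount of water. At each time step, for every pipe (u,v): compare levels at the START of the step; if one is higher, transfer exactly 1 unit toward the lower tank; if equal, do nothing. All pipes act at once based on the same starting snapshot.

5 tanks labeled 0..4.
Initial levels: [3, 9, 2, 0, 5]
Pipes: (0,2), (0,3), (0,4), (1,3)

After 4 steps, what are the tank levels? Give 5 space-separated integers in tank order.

Step 1: flows [0->2,0->3,4->0,1->3] -> levels [2 8 3 2 4]
Step 2: flows [2->0,0=3,4->0,1->3] -> levels [4 7 2 3 3]
Step 3: flows [0->2,0->3,0->4,1->3] -> levels [1 6 3 5 4]
Step 4: flows [2->0,3->0,4->0,1->3] -> levels [4 5 2 5 3]

Answer: 4 5 2 5 3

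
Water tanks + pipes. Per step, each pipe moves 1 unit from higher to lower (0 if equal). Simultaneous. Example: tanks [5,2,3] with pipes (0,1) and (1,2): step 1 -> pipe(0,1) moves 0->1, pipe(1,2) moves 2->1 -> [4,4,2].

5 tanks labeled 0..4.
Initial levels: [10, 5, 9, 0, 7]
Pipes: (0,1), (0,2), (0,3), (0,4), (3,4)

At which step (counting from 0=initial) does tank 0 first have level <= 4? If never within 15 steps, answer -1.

Step 1: flows [0->1,0->2,0->3,0->4,4->3] -> levels [6 6 10 2 7]
Step 2: flows [0=1,2->0,0->3,4->0,4->3] -> levels [7 6 9 4 5]
Step 3: flows [0->1,2->0,0->3,0->4,4->3] -> levels [5 7 8 6 5]
Step 4: flows [1->0,2->0,3->0,0=4,3->4] -> levels [8 6 7 4 6]
Step 5: flows [0->1,0->2,0->3,0->4,4->3] -> levels [4 7 8 6 6]
Tank 0 first reaches <=4 at step 5

Answer: 5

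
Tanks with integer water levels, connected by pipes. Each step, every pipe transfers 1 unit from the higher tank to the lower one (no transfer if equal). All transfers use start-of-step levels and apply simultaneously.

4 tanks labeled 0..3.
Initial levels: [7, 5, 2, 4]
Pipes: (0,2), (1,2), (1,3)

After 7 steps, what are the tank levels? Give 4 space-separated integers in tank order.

Step 1: flows [0->2,1->2,1->3] -> levels [6 3 4 5]
Step 2: flows [0->2,2->1,3->1] -> levels [5 5 4 4]
Step 3: flows [0->2,1->2,1->3] -> levels [4 3 6 5]
Step 4: flows [2->0,2->1,3->1] -> levels [5 5 4 4]
  -> period-2 cycle: step 4 state = step 2 state
  -> state at step 7: (7-2) mod 2 = 1, same as step 3 -> [4 3 6 5]

Answer: 4 3 6 5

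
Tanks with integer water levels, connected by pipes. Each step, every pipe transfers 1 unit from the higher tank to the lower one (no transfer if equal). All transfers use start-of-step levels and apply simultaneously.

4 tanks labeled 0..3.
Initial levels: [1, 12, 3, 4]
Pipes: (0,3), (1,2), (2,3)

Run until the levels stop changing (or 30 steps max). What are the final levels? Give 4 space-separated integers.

Answer: 4 6 4 6

Derivation:
Step 1: flows [3->0,1->2,3->2] -> levels [2 11 5 2]
Step 2: flows [0=3,1->2,2->3] -> levels [2 10 5 3]
Step 3: flows [3->0,1->2,2->3] -> levels [3 9 5 3]
Step 4: flows [0=3,1->2,2->3] -> levels [3 8 5 4]
Step 5: flows [3->0,1->2,2->3] -> levels [4 7 5 4]
Step 6: flows [0=3,1->2,2->3] -> levels [4 6 5 5]
Step 7: flows [3->0,1->2,2=3] -> levels [5 5 6 4]
Step 8: flows [0->3,2->1,2->3] -> levels [4 6 4 6]
Step 9: flows [3->0,1->2,3->2] -> levels [5 5 6 4]
  -> period-2 cycle: step 9 state = step 7 state; never stabilizes
  -> state at step 30: (30-7) mod 2 = 1, same as step 8 -> [4 6 4 6]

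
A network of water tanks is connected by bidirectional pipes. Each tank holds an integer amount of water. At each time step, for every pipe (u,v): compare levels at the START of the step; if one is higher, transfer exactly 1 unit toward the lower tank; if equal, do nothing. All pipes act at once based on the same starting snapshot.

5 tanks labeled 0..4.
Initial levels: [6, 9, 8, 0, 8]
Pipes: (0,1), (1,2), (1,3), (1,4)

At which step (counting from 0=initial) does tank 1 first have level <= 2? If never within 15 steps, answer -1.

Answer: -1

Derivation:
Step 1: flows [1->0,1->2,1->3,1->4] -> levels [7 5 9 1 9]
Step 2: flows [0->1,2->1,1->3,4->1] -> levels [6 7 8 2 8]
Step 3: flows [1->0,2->1,1->3,4->1] -> levels [7 7 7 3 7]
Step 4: flows [0=1,1=2,1->3,1=4] -> levels [7 6 7 4 7]
Step 5: flows [0->1,2->1,1->3,4->1] -> levels [6 8 6 5 6]
Step 6: flows [1->0,1->2,1->3,1->4] -> levels [7 4 7 6 7]
Step 7: flows [0->1,2->1,3->1,4->1] -> levels [6 8 6 5 6]
  -> period-2 cycle (repeats step 5); tank 1 never drops to <=2
Tank 1 never reaches <=2 within 15 steps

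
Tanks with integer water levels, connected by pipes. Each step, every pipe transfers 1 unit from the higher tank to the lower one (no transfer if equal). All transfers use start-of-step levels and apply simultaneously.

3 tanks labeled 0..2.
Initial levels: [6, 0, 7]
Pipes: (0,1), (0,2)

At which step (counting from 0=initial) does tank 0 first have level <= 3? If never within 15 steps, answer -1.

Answer: 6

Derivation:
Step 1: flows [0->1,2->0] -> levels [6 1 6]
Step 2: flows [0->1,0=2] -> levels [5 2 6]
Step 3: flows [0->1,2->0] -> levels [5 3 5]
Step 4: flows [0->1,0=2] -> levels [4 4 5]
Step 5: flows [0=1,2->0] -> levels [5 4 4]
Step 6: flows [0->1,0->2] -> levels [3 5 5]
Tank 0 first reaches <=3 at step 6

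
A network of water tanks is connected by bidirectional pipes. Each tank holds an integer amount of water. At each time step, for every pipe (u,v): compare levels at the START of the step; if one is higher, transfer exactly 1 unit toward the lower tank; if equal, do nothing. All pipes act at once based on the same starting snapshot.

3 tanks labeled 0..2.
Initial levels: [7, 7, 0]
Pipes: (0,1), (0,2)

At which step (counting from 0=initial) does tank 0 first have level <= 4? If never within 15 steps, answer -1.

Answer: 5

Derivation:
Step 1: flows [0=1,0->2] -> levels [6 7 1]
Step 2: flows [1->0,0->2] -> levels [6 6 2]
Step 3: flows [0=1,0->2] -> levels [5 6 3]
Step 4: flows [1->0,0->2] -> levels [5 5 4]
Step 5: flows [0=1,0->2] -> levels [4 5 5]
Tank 0 first reaches <=4 at step 5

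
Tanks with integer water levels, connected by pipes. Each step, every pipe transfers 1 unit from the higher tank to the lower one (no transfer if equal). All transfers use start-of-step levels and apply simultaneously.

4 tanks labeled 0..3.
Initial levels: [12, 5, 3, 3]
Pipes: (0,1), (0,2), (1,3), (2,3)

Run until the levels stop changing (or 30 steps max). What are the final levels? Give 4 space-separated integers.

Answer: 6 5 5 7

Derivation:
Step 1: flows [0->1,0->2,1->3,2=3] -> levels [10 5 4 4]
Step 2: flows [0->1,0->2,1->3,2=3] -> levels [8 5 5 5]
Step 3: flows [0->1,0->2,1=3,2=3] -> levels [6 6 6 5]
Step 4: flows [0=1,0=2,1->3,2->3] -> levels [6 5 5 7]
Step 5: flows [0->1,0->2,3->1,3->2] -> levels [4 7 7 5]
Step 6: flows [1->0,2->0,1->3,2->3] -> levels [6 5 5 7]
  -> period-2 cycle: step 6 state = step 4 state; never stabilizes
  -> state at step 30: (30-4) mod 2 = 0, same as step 4 -> [6 5 5 7]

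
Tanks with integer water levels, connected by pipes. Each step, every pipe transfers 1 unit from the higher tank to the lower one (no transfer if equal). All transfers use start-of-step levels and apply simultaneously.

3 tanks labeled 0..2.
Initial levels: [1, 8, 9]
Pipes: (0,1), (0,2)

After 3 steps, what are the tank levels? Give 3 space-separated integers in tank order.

Step 1: flows [1->0,2->0] -> levels [3 7 8]
Step 2: flows [1->0,2->0] -> levels [5 6 7]
Step 3: flows [1->0,2->0] -> levels [7 5 6]

Answer: 7 5 6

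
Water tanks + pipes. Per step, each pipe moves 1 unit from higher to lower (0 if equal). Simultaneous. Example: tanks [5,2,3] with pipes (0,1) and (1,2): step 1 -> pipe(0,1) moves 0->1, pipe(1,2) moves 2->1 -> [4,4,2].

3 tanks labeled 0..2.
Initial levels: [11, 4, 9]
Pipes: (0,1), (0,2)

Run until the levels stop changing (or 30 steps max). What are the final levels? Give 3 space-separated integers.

Step 1: flows [0->1,0->2] -> levels [9 5 10]
Step 2: flows [0->1,2->0] -> levels [9 6 9]
Step 3: flows [0->1,0=2] -> levels [8 7 9]
Step 4: flows [0->1,2->0] -> levels [8 8 8]
Step 5: flows [0=1,0=2] -> levels [8 8 8]
  -> stable (no change)

Answer: 8 8 8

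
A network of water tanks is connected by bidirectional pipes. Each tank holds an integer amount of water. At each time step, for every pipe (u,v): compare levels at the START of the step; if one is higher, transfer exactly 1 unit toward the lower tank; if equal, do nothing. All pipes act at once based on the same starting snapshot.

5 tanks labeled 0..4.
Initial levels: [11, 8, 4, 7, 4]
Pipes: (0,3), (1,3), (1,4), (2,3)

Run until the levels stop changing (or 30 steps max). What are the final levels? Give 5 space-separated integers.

Step 1: flows [0->3,1->3,1->4,3->2] -> levels [10 6 5 8 5]
Step 2: flows [0->3,3->1,1->4,3->2] -> levels [9 6 6 7 6]
Step 3: flows [0->3,3->1,1=4,3->2] -> levels [8 7 7 6 6]
Step 4: flows [0->3,1->3,1->4,2->3] -> levels [7 5 6 9 7]
Step 5: flows [3->0,3->1,4->1,3->2] -> levels [8 7 7 6 6]
  -> period-2 cycle: step 5 state = step 3 state; never stabilizes
  -> state at step 30: (30-3) mod 2 = 1, same as step 4 -> [7 5 6 9 7]

Answer: 7 5 6 9 7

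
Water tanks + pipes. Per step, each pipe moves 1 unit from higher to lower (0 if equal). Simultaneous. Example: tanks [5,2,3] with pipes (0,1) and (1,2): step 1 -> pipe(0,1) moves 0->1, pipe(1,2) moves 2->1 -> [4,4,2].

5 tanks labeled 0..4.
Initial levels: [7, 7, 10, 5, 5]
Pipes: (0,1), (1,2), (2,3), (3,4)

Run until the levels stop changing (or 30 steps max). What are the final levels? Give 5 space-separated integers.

Answer: 8 6 8 5 7

Derivation:
Step 1: flows [0=1,2->1,2->3,3=4] -> levels [7 8 8 6 5]
Step 2: flows [1->0,1=2,2->3,3->4] -> levels [8 7 7 6 6]
Step 3: flows [0->1,1=2,2->3,3=4] -> levels [7 8 6 7 6]
Step 4: flows [1->0,1->2,3->2,3->4] -> levels [8 6 8 5 7]
Step 5: flows [0->1,2->1,2->3,4->3] -> levels [7 8 6 7 6]
  -> period-2 cycle: step 5 state = step 3 state; never stabilizes
  -> state at step 30: (30-3) mod 2 = 1, same as step 4 -> [8 6 8 5 7]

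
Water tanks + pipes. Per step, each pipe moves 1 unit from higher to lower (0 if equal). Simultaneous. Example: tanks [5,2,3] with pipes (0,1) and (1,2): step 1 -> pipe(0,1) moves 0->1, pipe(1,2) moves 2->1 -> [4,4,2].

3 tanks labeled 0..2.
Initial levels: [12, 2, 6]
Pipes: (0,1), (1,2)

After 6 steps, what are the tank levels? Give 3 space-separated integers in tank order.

Answer: 7 6 7

Derivation:
Step 1: flows [0->1,2->1] -> levels [11 4 5]
Step 2: flows [0->1,2->1] -> levels [10 6 4]
Step 3: flows [0->1,1->2] -> levels [9 6 5]
Step 4: flows [0->1,1->2] -> levels [8 6 6]
Step 5: flows [0->1,1=2] -> levels [7 7 6]
Step 6: flows [0=1,1->2] -> levels [7 6 7]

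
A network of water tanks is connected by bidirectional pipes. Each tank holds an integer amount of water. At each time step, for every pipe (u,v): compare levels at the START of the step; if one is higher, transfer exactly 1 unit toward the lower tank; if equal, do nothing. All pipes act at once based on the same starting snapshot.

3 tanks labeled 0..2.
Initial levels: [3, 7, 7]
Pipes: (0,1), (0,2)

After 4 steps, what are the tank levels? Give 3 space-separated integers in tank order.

Step 1: flows [1->0,2->0] -> levels [5 6 6]
Step 2: flows [1->0,2->0] -> levels [7 5 5]
Step 3: flows [0->1,0->2] -> levels [5 6 6]
  -> period-2 cycle: step 3 state = step 1 state
  -> state at step 4: (4-1) mod 2 = 1, same as step 2 -> [7 5 5]

Answer: 7 5 5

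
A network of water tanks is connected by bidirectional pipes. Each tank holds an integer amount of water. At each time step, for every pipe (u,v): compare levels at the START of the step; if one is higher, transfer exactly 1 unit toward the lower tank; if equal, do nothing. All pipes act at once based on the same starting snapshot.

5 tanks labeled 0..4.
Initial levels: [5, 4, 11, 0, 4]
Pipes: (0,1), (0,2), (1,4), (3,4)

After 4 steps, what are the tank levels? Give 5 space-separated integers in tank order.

Answer: 6 4 7 3 4

Derivation:
Step 1: flows [0->1,2->0,1=4,4->3] -> levels [5 5 10 1 3]
Step 2: flows [0=1,2->0,1->4,4->3] -> levels [6 4 9 2 3]
Step 3: flows [0->1,2->0,1->4,4->3] -> levels [6 4 8 3 3]
Step 4: flows [0->1,2->0,1->4,3=4] -> levels [6 4 7 3 4]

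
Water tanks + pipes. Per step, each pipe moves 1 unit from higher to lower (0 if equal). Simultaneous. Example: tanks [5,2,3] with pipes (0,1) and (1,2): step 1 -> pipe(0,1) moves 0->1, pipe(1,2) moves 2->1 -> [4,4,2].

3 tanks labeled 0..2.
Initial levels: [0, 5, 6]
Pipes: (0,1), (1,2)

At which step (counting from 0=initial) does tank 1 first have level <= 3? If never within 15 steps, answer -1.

Answer: 4

Derivation:
Step 1: flows [1->0,2->1] -> levels [1 5 5]
Step 2: flows [1->0,1=2] -> levels [2 4 5]
Step 3: flows [1->0,2->1] -> levels [3 4 4]
Step 4: flows [1->0,1=2] -> levels [4 3 4]
Tank 1 first reaches <=3 at step 4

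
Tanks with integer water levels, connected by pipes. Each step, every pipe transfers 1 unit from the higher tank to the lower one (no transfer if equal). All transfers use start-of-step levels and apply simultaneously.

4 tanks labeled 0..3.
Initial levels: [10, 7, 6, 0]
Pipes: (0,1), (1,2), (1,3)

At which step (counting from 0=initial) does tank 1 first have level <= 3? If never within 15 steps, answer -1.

Step 1: flows [0->1,1->2,1->3] -> levels [9 6 7 1]
Step 2: flows [0->1,2->1,1->3] -> levels [8 7 6 2]
Step 3: flows [0->1,1->2,1->3] -> levels [7 6 7 3]
Step 4: flows [0->1,2->1,1->3] -> levels [6 7 6 4]
Step 5: flows [1->0,1->2,1->3] -> levels [7 4 7 5]
Step 6: flows [0->1,2->1,3->1] -> levels [6 7 6 4]
  -> period-2 cycle (repeats step 4); tank 1 never drops to <=3
Tank 1 never reaches <=3 within 15 steps

Answer: -1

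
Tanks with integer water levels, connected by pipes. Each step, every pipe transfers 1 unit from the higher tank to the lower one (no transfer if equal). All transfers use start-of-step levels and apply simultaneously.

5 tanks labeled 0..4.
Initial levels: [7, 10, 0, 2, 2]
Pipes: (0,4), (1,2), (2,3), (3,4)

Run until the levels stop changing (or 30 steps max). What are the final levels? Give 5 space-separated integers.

Step 1: flows [0->4,1->2,3->2,3=4] -> levels [6 9 2 1 3]
Step 2: flows [0->4,1->2,2->3,4->3] -> levels [5 8 2 3 3]
Step 3: flows [0->4,1->2,3->2,3=4] -> levels [4 7 4 2 4]
Step 4: flows [0=4,1->2,2->3,4->3] -> levels [4 6 4 4 3]
Step 5: flows [0->4,1->2,2=3,3->4] -> levels [3 5 5 3 5]
Step 6: flows [4->0,1=2,2->3,4->3] -> levels [4 5 4 5 3]
Step 7: flows [0->4,1->2,3->2,3->4] -> levels [3 4 6 3 5]
Step 8: flows [4->0,2->1,2->3,4->3] -> levels [4 5 4 5 3]
  -> period-2 cycle: step 8 state = step 6 state; never stabilizes
  -> state at step 30: (30-6) mod 2 = 0, same as step 6 -> [4 5 4 5 3]

Answer: 4 5 4 5 3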